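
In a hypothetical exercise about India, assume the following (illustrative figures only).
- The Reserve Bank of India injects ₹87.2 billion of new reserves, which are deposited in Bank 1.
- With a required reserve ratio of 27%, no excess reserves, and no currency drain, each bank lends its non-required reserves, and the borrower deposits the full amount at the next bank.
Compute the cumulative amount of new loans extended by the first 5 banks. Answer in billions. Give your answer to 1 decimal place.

Bank i lends (1 − rr)^i of the original deposit: Bank 1 lends 87.2·0.7300 = 63.6560, Bank 2 lends 87.2·0.7300² ≈ 46.4689, and so on.
Summing a geometric series: total = 87.2·[0.7300·(1 − 0.7300^5) / (1 − 0.7300)] ≈ 186.8876 billion.

₹186.9 billion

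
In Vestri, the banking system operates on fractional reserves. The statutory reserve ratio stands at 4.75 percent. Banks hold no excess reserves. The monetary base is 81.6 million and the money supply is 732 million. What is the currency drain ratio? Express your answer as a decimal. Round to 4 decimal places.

Using m = M/MB = 732/81.6 ≈ 8.970588. From m = (1 + c)/(c + rr + e), rearranging gives 1 + c = m·(c + rr + e), so c·(1 − m) = m·(rr + e) − 1.
Hence c = [m·(rr + e) − 1]/(1 − m) = [8.970588 × (0.0475 + 0) − 1] / (1 − 8.970588) ≈ 0.072002.

0.0720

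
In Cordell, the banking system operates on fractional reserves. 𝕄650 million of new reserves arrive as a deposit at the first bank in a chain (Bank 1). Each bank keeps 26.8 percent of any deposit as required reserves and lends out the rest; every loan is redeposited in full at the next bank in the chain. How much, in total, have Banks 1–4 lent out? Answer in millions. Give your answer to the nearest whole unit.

Bank i lends (1 − rr)^i of the original deposit: Bank 1 lends 650·0.7320 = 475.8000, Bank 2 lends 650·0.7320² = 348.2856, and so on.
Summing a geometric series: total = 650·[0.7320·(1 − 0.7320^4) / (1 − 0.7320)] ≈ 1265.6504 million.

𝕄1266 million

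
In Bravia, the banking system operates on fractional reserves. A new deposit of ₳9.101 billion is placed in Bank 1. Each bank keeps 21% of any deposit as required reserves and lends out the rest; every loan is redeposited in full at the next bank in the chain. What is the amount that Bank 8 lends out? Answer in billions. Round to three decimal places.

₳1.381 billion

Each bank lends a fraction (1 − rr) = 0.7900 of the deposit it receives, so Bank 8 receives 9.101·0.7900^7 and lends 9.101·0.7900^8 ≈ 1.3807 billion.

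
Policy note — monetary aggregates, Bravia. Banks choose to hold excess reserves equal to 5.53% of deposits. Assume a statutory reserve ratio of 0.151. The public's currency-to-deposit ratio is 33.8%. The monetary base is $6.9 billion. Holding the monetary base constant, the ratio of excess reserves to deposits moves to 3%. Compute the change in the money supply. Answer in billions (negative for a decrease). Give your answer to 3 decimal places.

$0.827 billion

Initially m₁ = (1 + 0.338) / (0.151 + 0.0553 + 0.338) ≈ 2.45820, so M₁ = 2.45820 × 6.9 ≈ 16.9616 billion.
After the change m₂ = (1 + 0.338) / (0.151 + 0.03 + 0.338) ≈ 2.57803, so M₂ = 2.57803 × 6.9 ≈ 17.7884 billion.
ΔM = M₂ − M₁ = 17.7884 − 16.9616 = 0.8268 billion.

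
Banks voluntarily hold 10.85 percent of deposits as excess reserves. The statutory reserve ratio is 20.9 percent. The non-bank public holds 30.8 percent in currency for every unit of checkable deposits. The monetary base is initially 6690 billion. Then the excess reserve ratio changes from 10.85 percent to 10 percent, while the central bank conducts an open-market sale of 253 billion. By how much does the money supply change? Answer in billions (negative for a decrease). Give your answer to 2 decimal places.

Before: m₁ = (1 + 0.308) / (0.209 + 0.1085 + 0.308) ≈ 2.0911271, MB₁ = 6690, so M₁ = 2.0911271 × 6690 ≈ 13989.6403 billion.
After: m₂ = (1 + 0.308) / (0.209 + 0.1 + 0.308) ≈ 2.1199352, MB₂ = 6690 − 253 = 6437, so M₂ = 2.1199352 × 6437 ≈ 13646.0229 billion.
ΔM = M₂ − M₁ = 13646.0229 − 13989.6403 = -343.6174 billion.

-343.62 billion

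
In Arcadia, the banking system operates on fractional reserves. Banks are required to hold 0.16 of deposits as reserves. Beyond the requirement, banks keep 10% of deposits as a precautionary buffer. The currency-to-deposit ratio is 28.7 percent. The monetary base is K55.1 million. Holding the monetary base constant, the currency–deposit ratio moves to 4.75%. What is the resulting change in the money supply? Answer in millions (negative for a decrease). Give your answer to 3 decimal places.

Initially m₁ = (1 + 0.287) / (0.16 + 0.1 + 0.287) ≈ 2.352834, so M₁ = 2.352834 × 55.1 ≈ 129.6412 million.
After the change m₂ = (1 + 0.0475) / (0.16 + 0.1 + 0.0475) ≈ 3.406504, so M₂ = 3.406504 × 55.1 ≈ 187.6984 million.
ΔM = M₂ − M₁ = 187.6984 − 129.6412 = 58.0572 million.

K58.057 million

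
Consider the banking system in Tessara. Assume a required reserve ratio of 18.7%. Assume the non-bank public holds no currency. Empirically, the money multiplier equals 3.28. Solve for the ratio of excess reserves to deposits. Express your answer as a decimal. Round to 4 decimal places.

0.1179

Using m = 3.28. Since m = (1 + c)/(c + rr + e), the denominator satisfies c + rr + e = (1 + c)/m = (1 + 0) / 3.28 ≈ 0.304878.
With c = 0 and rr = 0.187, the ratio of excess reserves to deposits is 0.304878 − 0 − 0.187 = 0.117878.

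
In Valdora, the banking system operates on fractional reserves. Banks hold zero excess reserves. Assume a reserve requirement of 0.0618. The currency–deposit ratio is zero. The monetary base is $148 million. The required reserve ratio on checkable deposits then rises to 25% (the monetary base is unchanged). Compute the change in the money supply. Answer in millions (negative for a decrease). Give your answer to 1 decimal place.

Initially m₁ = 1 / (0.0618) ≈ 16.18123, so M₁ = 16.18123 × 148 ≈ 2394.822 million.
After the change m₂ = 1 / (0.25) = 4, so M₂ = 4 × 148 = 592 million.
ΔM = M₂ − M₁ = 592 − 2394.822 = -1802.822 million.

-1802.8 million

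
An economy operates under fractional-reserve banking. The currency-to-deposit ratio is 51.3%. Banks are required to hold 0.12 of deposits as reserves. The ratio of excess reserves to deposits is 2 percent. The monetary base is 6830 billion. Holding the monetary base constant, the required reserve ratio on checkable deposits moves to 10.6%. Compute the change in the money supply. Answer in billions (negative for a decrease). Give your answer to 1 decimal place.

Initially m₁ = (1 + 0.513) / (0.12 + 0.02 + 0.513) ≈ 2.316998, so M₁ = 2.316998 × 6830 ≈ 15825.0963 billion.
After the change m₂ = (1 + 0.513) / (0.106 + 0.02 + 0.513) ≈ 2.367762, so M₂ = 2.367762 × 6830 ≈ 16171.8145 billion.
ΔM = M₂ − M₁ = 16171.8145 − 15825.0963 = 346.7182 billion.

346.7 billion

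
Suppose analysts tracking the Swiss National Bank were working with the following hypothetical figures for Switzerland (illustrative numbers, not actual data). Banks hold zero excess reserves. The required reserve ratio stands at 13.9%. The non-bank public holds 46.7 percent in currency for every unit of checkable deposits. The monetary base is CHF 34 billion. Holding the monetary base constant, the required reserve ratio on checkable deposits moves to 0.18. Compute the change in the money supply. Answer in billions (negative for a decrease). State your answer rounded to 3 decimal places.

Initially m₁ = (1 + 0.467) / (0.139 + 0.467) ≈ 2.420792, so M₁ = 2.420792 × 34 ≈ 82.3069 billion.
After the change m₂ = (1 + 0.467) / (0.18 + 0.467) ≈ 2.267388, so M₂ = 2.267388 × 34 ≈ 77.0912 billion.
ΔM = M₂ − M₁ = 77.0912 − 82.3069 = -5.2157 billion.

-5.216 billion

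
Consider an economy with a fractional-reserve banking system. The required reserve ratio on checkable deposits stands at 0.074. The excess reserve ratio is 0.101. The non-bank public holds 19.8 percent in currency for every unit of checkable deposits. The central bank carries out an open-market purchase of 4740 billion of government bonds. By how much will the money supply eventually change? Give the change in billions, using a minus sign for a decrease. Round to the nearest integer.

The money multiplier is m = (1 + c) / (rr + e + c) = (1 + 0.198) / (0.074 + 0.101 + 0.198) ≈ 3.21180.
The purchase adds 4740 billion of base, so ΔM = m × ΔMB = 3.21180 × (+4740) = 15223.932 billion.

15224 billion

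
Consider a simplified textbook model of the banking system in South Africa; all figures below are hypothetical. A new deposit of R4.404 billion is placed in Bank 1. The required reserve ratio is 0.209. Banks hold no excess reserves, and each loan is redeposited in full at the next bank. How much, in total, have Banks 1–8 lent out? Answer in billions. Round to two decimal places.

R14.11 billion

Bank i lends (1 − rr)^i of the original deposit: Bank 1 lends 4.404·0.7910 ≈ 3.4836, Bank 2 lends 4.404·0.7910² ≈ 2.7555, and so on.
Summing a geometric series: total = 4.404·[0.7910·(1 − 0.7910^8) / (1 − 0.7910)] ≈ 14.1134 billion.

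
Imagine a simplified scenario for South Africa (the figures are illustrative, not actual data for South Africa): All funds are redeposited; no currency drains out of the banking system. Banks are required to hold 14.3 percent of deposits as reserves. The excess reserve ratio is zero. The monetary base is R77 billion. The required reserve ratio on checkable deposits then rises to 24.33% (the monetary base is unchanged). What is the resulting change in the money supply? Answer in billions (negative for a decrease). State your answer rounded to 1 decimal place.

-222.0 billion

Initially m₁ = 1 / (0.143) ≈ 6.9930, so M₁ = 6.9930 × 77 = 538.461 billion.
After the change m₂ = 1 / (0.2433) ≈ 4.1102, so M₂ = 4.1102 × 77 = 316.4854 billion.
ΔM = M₂ − M₁ = 316.4854 − 538.461 = -221.9756 billion.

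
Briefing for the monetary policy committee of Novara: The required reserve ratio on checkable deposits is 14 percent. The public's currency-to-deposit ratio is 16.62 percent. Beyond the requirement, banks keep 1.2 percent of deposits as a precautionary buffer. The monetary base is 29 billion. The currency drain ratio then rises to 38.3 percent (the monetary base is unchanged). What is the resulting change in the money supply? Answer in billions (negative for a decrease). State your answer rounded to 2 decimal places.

Initially m₁ = (1 + 0.1662) / (0.14 + 0.012 + 0.1662) ≈ 3.66499, so M₁ = 3.66499 × 29 ≈ 106.2847 billion.
After the change m₂ = (1 + 0.383) / (0.14 + 0.012 + 0.383) ≈ 2.58505, so M₂ = 2.58505 × 29 ≈ 74.9664 billion.
ΔM = M₂ − M₁ = 74.9664 − 106.2847 = -31.3183 billion.

-31.32 billion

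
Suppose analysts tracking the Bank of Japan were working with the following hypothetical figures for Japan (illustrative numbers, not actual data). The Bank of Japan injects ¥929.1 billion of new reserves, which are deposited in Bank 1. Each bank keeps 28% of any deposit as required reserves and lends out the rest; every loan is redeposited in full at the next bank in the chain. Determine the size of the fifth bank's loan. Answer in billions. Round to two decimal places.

¥179.77 billion

Each bank lends a fraction (1 − rr) = 0.7200 of the deposit it receives, so Bank 5 receives 929.1·0.7200^4 and lends 929.1·0.7200^5 ≈ 179.7732 billion.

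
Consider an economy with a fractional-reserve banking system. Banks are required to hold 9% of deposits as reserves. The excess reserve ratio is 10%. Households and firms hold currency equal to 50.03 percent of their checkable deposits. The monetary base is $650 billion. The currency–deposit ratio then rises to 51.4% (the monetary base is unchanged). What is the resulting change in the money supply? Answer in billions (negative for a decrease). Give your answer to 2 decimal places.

-14.84 billion

Initially m₁ = (1 + 0.5003) / (0.09 + 0.1 + 0.5003) ≈ 2.173403, so M₁ = 2.173403 × 650 ≈ 1412.7119 billion.
After the change m₂ = (1 + 0.514) / (0.09 + 0.1 + 0.514) ≈ 2.150568, so M₂ = 2.150568 × 650 = 1397.8692 billion.
ΔM = M₂ − M₁ = 1397.8692 − 1412.7119 = -14.8427 billion.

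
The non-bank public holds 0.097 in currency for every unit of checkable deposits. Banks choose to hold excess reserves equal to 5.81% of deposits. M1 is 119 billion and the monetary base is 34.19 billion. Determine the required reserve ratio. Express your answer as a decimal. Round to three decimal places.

0.160

Using m = M/MB = 119/34.19 ≈ 3.480550. Since m = (1 + c)/(c + rr + e), the denominator satisfies c + rr + e = (1 + c)/m = (1 + 0.097) / 3.480550 ≈ 0.315180.
With c = 0.097 and e = 0.0581, the required reserve ratio is 0.315180 − 0.097 − 0.0581 = 0.16008.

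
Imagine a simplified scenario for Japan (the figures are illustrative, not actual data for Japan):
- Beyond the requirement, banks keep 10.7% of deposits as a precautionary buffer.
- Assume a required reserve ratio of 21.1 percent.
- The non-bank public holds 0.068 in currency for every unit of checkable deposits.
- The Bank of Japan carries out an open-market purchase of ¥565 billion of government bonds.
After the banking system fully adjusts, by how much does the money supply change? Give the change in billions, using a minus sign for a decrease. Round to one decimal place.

The money multiplier is m = (1 + c) / (rr + e + c) = (1 + 0.068) / (0.211 + 0.107 + 0.068) ≈ 2.76684.
The purchase adds 565 billion of base, so ΔM = m × ΔMB = 2.76684 × (+565) = 1563.2646 billion.

¥1563.3 billion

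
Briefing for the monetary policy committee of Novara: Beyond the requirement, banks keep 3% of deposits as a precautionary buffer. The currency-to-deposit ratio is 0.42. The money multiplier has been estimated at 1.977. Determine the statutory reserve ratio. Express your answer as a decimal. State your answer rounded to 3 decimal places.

0.268

Using m = 1.977. Since m = (1 + c)/(c + rr + e), the denominator satisfies c + rr + e = (1 + c)/m = (1 + 0.42) / 1.977 ≈ 0.718260.
With c = 0.42 and e = 0.03, the statutory reserve ratio is 0.718260 − 0.42 − 0.03 = 0.26826.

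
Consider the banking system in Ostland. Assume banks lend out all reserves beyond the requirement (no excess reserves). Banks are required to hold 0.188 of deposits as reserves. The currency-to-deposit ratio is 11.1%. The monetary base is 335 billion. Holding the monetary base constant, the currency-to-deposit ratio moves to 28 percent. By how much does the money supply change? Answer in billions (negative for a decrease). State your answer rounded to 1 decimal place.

-328.5 billion

Initially m₁ = (1 + 0.111) / (0.188 + 0.111) ≈ 3.71572, so M₁ = 3.71572 × 335 = 1244.7662 billion.
After the change m₂ = (1 + 0.28) / (0.188 + 0.28) ≈ 2.73504, so M₂ = 2.73504 × 335 = 916.2384 billion.
ΔM = M₂ − M₁ = 916.2384 − 1244.7662 = -328.5278 billion.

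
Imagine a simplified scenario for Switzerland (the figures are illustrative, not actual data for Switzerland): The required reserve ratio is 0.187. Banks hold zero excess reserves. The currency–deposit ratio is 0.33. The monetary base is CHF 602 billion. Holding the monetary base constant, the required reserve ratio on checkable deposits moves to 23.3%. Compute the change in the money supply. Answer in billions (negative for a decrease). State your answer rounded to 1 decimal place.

-126.5 billion

Initially m₁ = (1 + 0.33) / (0.187 + 0.33) ≈ 2.57253, so M₁ = 2.57253 × 602 ≈ 1548.6631 billion.
After the change m₂ = (1 + 0.33) / (0.233 + 0.33) ≈ 2.36234, so M₂ = 2.36234 × 602 ≈ 1422.1287 billion.
ΔM = M₂ − M₁ = 1422.1287 − 1548.6631 = -126.5344 billion.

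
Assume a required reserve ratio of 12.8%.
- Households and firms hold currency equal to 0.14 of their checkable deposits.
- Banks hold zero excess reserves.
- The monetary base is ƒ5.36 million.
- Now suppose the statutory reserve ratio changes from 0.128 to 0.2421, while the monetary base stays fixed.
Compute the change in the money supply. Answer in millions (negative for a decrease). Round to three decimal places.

Initially m₁ = (1 + 0.14) / (0.128 + 0.14) ≈ 4.25373, so M₁ = 4.25373 × 5.36 ≈ 22.8 million.
After the change m₂ = (1 + 0.14) / (0.2421 + 0.14) ≈ 2.98351, so M₂ = 2.98351 × 5.36 ≈ 15.9916 million.
ΔM = M₂ − M₁ = 15.9916 − 22.8 = -6.8084 million.

-6.808 million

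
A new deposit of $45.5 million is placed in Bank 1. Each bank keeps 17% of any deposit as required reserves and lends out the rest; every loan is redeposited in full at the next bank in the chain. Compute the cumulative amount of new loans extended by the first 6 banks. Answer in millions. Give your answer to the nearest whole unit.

Bank i lends (1 − rr)^i of the original deposit: Bank 1 lends 45.5·0.8300 = 37.7650, Bank 2 lends 45.5·0.8300² ≈ 31.3449, and so on.
Summing a geometric series: total = 45.5·[0.8300·(1 − 0.8300^6) / (1 − 0.8300)] ≈ 149.5182 million.

$150 million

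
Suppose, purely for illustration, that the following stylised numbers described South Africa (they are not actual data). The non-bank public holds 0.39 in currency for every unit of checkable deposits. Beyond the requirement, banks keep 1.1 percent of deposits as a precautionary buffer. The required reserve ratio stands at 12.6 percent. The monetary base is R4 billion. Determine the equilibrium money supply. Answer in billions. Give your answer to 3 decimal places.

The money multiplier is m = (1 + c) / (rr + e + c) = (1 + 0.39) / (0.126 + 0.011 + 0.39) ≈ 2.63757.
So M = m × MB = 2.63757 × 4 ≈ 10.5503 billion.

R10.550 billion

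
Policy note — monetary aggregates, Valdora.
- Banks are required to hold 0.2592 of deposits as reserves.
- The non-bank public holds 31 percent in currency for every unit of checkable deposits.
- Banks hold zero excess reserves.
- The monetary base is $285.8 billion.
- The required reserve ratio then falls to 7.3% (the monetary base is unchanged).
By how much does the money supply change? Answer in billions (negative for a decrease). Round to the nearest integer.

$320 billion

Initially m₁ = (1 + 0.31) / (0.2592 + 0.31) ≈ 2.3015, so M₁ = 2.3015 × 285.8 = 657.7687 billion.
After the change m₂ = (1 + 0.31) / (0.073 + 0.31) ≈ 3.4204, so M₂ = 3.4204 × 285.8 ≈ 977.5503 billion.
ΔM = M₂ − M₁ = 977.5503 − 657.7687 = 319.7816 billion.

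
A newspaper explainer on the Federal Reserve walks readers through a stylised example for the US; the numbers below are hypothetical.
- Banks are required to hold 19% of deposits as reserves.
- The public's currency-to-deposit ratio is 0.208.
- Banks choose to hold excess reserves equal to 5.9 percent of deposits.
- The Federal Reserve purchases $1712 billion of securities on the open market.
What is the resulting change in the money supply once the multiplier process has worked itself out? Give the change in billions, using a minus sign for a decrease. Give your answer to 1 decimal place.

The money multiplier is m = (1 + c) / (rr + e + c) = (1 + 0.208) / (0.19 + 0.059 + 0.208) ≈ 2.643326.
The purchase adds 1712 billion of base, so ΔM = m × ΔMB = 2.643326 × (+1712) ≈ 4525.3741 billion.

$4525.4 billion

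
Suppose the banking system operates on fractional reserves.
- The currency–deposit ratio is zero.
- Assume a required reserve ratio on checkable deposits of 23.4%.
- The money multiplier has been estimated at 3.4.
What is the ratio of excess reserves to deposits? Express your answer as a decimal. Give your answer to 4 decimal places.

Using m = 3.4. Since m = (1 + c)/(c + rr + e), the denominator satisfies c + rr + e = (1 + c)/m = (1 + 0) / 3.4 ≈ 0.294118.
With c = 0 and rr = 0.234, the ratio of excess reserves to deposits is 0.294118 − 0 − 0.234 = 0.060118.

0.0601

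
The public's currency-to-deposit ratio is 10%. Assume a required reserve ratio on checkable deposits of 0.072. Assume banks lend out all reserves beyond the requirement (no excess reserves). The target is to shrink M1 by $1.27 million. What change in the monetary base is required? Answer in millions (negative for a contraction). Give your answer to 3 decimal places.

-0.199 million

The money multiplier is m = (1 + c) / (rr + c) = (1 + 0.1) / (0.072 + 0.1) ≈ 6.39535.
ΔMB = ΔM / m = (−1.27) / 6.39535 ≈ -0.1986 million.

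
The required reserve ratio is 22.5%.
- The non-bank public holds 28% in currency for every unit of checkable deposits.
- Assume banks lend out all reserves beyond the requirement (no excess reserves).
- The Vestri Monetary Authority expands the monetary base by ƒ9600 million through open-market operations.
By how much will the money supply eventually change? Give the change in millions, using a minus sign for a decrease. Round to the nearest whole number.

ƒ24333 million

The money multiplier is m = (1 + c) / (rr + c) = (1 + 0.28) / (0.225 + 0.28) ≈ 2.53465.
The purchase adds 9600 million of base, so ΔM = m × ΔMB = 2.53465 × (+9600) = 24332.64 million.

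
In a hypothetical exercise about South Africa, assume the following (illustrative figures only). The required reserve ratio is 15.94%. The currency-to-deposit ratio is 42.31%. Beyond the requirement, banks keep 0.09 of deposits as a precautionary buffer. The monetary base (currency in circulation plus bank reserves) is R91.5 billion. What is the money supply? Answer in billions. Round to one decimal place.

R193.6 billion

The money multiplier is m = (1 + c) / (rr + e + c) = (1 + 0.4231) / (0.1594 + 0.09 + 0.4231) ≈ 2.1161.
So M = m × MB = 2.1161 × 91.5 ≈ 193.6231 billion.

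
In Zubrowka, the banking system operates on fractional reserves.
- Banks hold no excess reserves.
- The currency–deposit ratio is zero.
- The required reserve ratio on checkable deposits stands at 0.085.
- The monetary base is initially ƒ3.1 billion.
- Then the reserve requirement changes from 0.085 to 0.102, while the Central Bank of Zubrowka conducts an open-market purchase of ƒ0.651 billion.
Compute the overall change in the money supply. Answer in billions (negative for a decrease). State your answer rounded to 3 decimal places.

ƒ0.304 billion

Before: m₁ = 1 / (0.085) ≈ 11.76471, MB₁ = 3.1, so M₁ = 11.76471 × 3.1 ≈ 36.4706 billion.
After: m₂ = 1 / (0.102) ≈ 9.80392, MB₂ = 3.1 + 0.651 = 3.751, so M₂ = 9.80392 × 3.751 ≈ 36.7745 billion.
ΔM = M₂ − M₁ = 36.7745 − 36.4706 = 0.3039 billion.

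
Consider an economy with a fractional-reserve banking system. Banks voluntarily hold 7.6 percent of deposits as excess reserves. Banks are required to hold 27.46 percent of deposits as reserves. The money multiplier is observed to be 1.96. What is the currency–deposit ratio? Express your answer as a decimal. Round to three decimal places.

Using m = 1.96. From m = (1 + c)/(c + rr + e), rearranging gives 1 + c = m·(c + rr + e), so c·(1 − m) = m·(rr + e) − 1.
Hence c = [m·(rr + e) − 1]/(1 − m) = [1.96 × (0.2746 + 0.076) − 1] / (1 − 1.96) ≈ 0.325858.

0.326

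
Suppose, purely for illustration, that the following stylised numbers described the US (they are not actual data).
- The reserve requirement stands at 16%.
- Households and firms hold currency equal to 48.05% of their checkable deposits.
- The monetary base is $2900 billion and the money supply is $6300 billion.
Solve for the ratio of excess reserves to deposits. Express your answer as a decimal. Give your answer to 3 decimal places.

Using m = M/MB = 6300/2900 ≈ 2.172414. Since m = (1 + c)/(c + rr + e), the denominator satisfies c + rr + e = (1 + c)/m = (1 + 0.4805) / 2.172414 ≈ 0.681500.
With c = 0.4805 and rr = 0.16, the ratio of excess reserves to deposits is 0.681500 − 0.4805 − 0.16 = 0.041.

0.041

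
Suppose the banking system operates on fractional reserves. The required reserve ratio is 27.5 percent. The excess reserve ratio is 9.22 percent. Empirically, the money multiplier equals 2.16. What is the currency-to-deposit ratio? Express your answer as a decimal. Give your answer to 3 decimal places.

Using m = 2.16. From m = (1 + c)/(c + rr + e), rearranging gives 1 + c = m·(c + rr + e), so c·(1 − m) = m·(rr + e) − 1.
Hence c = [m·(rr + e) − 1]/(1 − m) = [2.16 × (0.275 + 0.0922) − 1] / (1 − 2.16) ≈ 0.178317.

0.178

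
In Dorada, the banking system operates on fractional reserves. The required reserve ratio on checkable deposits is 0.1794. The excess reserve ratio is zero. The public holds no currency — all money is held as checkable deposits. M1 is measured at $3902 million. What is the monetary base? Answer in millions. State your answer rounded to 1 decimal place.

$700.0 million

With no currency drain and no excess reserves, the money multiplier is m = 1/rr = 1/0.1794 ≈ 5.574136.
The monetary base is MB = M / m = 3902 / 5.574136 ≈ 700.0188 million.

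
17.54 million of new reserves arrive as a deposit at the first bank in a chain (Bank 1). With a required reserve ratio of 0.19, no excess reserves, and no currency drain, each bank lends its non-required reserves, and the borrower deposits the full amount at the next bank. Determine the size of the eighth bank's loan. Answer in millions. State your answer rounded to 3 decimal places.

Each bank lends a fraction (1 − rr) = 0.8100 of the deposit it receives, so Bank 8 receives 17.54·0.8100^7 and lends 17.54·0.8100^8 ≈ 3.2502 million.

3.250 million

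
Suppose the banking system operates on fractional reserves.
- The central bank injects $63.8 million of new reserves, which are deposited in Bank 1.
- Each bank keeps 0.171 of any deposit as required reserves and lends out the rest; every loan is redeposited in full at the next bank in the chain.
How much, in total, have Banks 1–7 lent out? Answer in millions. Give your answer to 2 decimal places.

Bank i lends (1 − rr)^i of the original deposit: Bank 1 lends 63.8·0.8290 = 52.8902, Bank 2 lends 63.8·0.8290² ≈ 43.8460, and so on.
Summing a geometric series: total = 63.8·[0.8290·(1 − 0.8290^7) / (1 − 0.8290)] ≈ 226.0731 million.

$226.07 million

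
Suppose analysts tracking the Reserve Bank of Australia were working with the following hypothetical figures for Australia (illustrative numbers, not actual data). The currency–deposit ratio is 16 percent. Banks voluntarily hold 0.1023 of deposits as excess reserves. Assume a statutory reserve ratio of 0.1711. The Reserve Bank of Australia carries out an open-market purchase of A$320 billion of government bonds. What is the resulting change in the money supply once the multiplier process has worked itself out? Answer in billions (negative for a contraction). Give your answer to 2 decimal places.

The money multiplier is m = (1 + c) / (rr + e + c) = (1 + 0.16) / (0.1711 + 0.1023 + 0.16) ≈ 2.676511.
The purchase adds 320 billion of base, so ΔM = m × ΔMB = 2.676511 × (+320) ≈ 856.4835 billion.

A$856.48 billion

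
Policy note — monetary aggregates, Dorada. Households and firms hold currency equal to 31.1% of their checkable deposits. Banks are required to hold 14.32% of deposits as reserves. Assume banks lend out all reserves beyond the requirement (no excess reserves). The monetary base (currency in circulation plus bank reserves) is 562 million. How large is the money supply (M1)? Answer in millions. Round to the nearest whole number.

The money multiplier is m = (1 + c) / (rr + c) = (1 + 0.311) / (0.1432 + 0.311) ≈ 2.8864.
So M = m × MB = 2.8864 × 562 = 1622.1568 million.

1622 million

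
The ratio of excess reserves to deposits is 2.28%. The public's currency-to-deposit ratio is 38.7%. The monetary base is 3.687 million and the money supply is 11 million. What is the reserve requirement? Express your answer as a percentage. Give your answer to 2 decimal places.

5.51%

Using m = M/MB = 11/3.687 ≈ 2.983455. Since m = (1 + c)/(c + rr + e), the denominator satisfies c + rr + e = (1 + c)/m = (1 + 0.387) / 2.983455 ≈ 0.464897.
With c = 0.387 and e = 0.0228, the reserve requirement is 0.464897 − 0.387 − 0.0228 = 0.055097.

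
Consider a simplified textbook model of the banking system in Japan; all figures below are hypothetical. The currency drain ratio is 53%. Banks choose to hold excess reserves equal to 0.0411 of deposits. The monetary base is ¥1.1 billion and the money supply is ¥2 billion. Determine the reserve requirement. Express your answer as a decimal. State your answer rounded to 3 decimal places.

0.270

Using m = M/MB = 2/1.1 ≈ 1.818182. Since m = (1 + c)/(c + rr + e), the denominator satisfies c + rr + e = (1 + c)/m = (1 + 0.53) / 1.818182 ≈ 0.841500.
With c = 0.53 and e = 0.0411, the reserve requirement is 0.841500 − 0.53 − 0.0411 = 0.2704.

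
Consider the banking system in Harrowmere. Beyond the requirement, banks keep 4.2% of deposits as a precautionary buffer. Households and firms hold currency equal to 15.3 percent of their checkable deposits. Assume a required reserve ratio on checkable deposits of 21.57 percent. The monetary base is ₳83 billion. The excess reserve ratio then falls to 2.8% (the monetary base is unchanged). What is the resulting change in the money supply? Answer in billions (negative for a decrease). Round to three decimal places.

Initially m₁ = (1 + 0.153) / (0.2157 + 0.042 + 0.153) ≈ 2.807402, so M₁ = 2.807402 × 83 ≈ 233.0144 billion.
After the change m₂ = (1 + 0.153) / (0.2157 + 0.028 + 0.153) ≈ 2.906478, so M₂ = 2.906478 × 83 ≈ 241.2377 billion.
ΔM = M₂ − M₁ = 241.2377 − 233.0144 = 8.2233 billion.

₳8.223 billion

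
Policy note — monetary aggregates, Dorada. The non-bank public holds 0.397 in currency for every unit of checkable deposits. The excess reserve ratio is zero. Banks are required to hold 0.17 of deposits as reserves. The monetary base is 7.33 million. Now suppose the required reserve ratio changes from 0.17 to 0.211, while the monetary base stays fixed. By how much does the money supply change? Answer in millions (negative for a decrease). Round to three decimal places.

-1.218 million

Initially m₁ = (1 + 0.397) / (0.17 + 0.397) ≈ 2.46384, so M₁ = 2.46384 × 7.33 ≈ 18.0599 million.
After the change m₂ = (1 + 0.397) / (0.211 + 0.397) ≈ 2.29770, so M₂ = 2.29770 × 7.33 ≈ 16.8421 million.
ΔM = M₂ − M₁ = 16.8421 − 18.0599 = -1.2178 million.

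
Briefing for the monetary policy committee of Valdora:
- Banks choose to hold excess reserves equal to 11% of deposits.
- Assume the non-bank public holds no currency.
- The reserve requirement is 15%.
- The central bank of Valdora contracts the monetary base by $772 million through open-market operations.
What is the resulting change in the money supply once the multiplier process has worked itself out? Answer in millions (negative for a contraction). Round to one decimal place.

The money multiplier is m = 1 / (rr + e) = 1 / (0.15 + 0.11) ≈ 3.84615.
The sale removes 772 million of base, so ΔM = m × ΔMB = 3.84615 × (−772) = -2969.2278 million.

-2969.2 million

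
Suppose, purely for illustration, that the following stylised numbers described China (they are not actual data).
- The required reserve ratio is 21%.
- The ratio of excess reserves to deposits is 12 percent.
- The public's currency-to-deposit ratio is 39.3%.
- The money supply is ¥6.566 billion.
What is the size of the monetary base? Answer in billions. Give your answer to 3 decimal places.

¥3.408 billion

The money multiplier is m = (1 + c) / (rr + e + c) = (1 + 0.393) / (0.21 + 0.12 + 0.393) ≈ 1.92669.
MB = M / m = 6.566 / 1.92669 ≈ 3.4079 billion.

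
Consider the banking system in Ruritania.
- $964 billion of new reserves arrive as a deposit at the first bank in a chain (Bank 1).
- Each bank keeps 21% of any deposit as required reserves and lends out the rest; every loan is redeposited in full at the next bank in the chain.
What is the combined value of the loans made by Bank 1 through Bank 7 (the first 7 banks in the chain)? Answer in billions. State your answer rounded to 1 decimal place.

$2930.1 billion

Bank i lends (1 − rr)^i of the original deposit: Bank 1 lends 964·0.7900 = 761.5600, Bank 2 lends 964·0.7900² = 601.6324, and so on.
Summing a geometric series: total = 964·[0.7900·(1 − 0.7900^7) / (1 − 0.7900)] ≈ 2930.0510 billion.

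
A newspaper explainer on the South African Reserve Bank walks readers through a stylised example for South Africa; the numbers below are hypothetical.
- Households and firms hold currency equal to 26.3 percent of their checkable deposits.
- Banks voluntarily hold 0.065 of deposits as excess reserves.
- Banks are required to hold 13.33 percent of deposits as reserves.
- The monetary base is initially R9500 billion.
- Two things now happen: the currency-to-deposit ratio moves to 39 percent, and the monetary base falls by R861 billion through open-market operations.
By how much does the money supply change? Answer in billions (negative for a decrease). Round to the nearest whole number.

Before: m₁ = (1 + 0.263) / (0.1333 + 0.065 + 0.263) ≈ 2.73791, MB₁ = 9500, so M₁ = 2.73791 × 9500 = 26010.145 billion.
After: m₂ = (1 + 0.39) / (0.1333 + 0.065 + 0.39) ≈ 2.36274, MB₂ = 9500 − 861 = 8639, so M₂ = 2.36274 × 8639 ≈ 20411.7109 billion.
ΔM = M₂ − M₁ = 20411.7109 − 26010.145 = -5598.4341 billion.

-5598 billion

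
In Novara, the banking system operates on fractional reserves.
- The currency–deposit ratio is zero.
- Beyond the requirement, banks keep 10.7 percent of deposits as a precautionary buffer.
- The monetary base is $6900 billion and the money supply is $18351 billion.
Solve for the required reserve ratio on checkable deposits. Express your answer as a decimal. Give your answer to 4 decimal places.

Using m = M/MB = 18351/6900 ≈ 2.659565. Since m = (1 + c)/(c + rr + e), the denominator satisfies c + rr + e = (1 + c)/m = (1 + 0) / 2.659565 ≈ 0.376001.
With c = 0 and e = 0.107, the required reserve ratio on checkable deposits is 0.376001 − 0 − 0.107 = 0.269001.

0.2690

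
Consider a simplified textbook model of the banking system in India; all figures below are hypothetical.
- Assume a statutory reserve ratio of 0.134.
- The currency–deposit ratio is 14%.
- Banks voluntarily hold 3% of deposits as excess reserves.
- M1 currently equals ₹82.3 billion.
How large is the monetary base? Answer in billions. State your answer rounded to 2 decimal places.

The money multiplier is m = (1 + c) / (rr + e + c) = (1 + 0.14) / (0.134 + 0.03 + 0.14) = 3.75.
MB = M / m = 82.3 / 3.75 ≈ 21.9467 billion.

₹21.95 billion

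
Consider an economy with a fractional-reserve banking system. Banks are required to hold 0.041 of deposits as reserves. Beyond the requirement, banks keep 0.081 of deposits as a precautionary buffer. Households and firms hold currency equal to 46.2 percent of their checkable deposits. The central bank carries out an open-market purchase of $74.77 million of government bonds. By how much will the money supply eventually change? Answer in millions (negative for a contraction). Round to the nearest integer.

$187 million

The money multiplier is m = (1 + c) / (rr + e + c) = (1 + 0.462) / (0.041 + 0.081 + 0.462) ≈ 2.5034.
The purchase adds 74.77 million of base, so ΔM = m × ΔMB = 2.5034 × (+74.77) ≈ 187.1792 million.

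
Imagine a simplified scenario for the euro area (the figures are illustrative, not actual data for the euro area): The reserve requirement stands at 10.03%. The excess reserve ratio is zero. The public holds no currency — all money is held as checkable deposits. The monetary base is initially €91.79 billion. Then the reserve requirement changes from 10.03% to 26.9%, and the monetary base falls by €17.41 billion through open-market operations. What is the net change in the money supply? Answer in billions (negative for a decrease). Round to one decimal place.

Before: m₁ = 1 / (0.1003) ≈ 9.9701, MB₁ = 91.79, so M₁ = 9.9701 × 91.79 ≈ 915.1555 billion.
After: m₂ = 1 / (0.269) ≈ 3.7175, MB₂ = 91.79 − 17.41 = 74.38, so M₂ = 3.7175 × 74.38 ≈ 276.5077 billion.
ΔM = M₂ − M₁ = 276.5077 − 915.1555 = -638.6478 billion.

-638.6 billion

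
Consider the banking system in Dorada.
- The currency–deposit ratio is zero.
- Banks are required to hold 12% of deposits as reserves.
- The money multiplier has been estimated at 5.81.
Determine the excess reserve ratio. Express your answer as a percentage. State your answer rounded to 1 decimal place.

5.2%

Using m = 5.81. Since m = (1 + c)/(c + rr + e), the denominator satisfies c + rr + e = (1 + c)/m = (1 + 0) / 5.81 ≈ 0.172117.
With c = 0 and rr = 0.12, the excess reserve ratio is 0.172117 − 0 − 0.12 = 0.052117.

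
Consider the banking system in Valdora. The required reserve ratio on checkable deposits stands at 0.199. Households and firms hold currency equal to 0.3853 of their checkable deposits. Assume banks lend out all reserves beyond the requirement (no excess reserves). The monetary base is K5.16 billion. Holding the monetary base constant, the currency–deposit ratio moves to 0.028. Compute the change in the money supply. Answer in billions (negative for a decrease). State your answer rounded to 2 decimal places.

K11.13 billion

Initially m₁ = (1 + 0.3853) / (0.199 + 0.3853) ≈ 2.3709, so M₁ = 2.3709 × 5.16 ≈ 12.2338 billion.
After the change m₂ = (1 + 0.028) / (0.199 + 0.028) ≈ 4.5286, so M₂ = 4.5286 × 5.16 ≈ 23.3676 billion.
ΔM = M₂ − M₁ = 23.3676 − 12.2338 = 11.1338 billion.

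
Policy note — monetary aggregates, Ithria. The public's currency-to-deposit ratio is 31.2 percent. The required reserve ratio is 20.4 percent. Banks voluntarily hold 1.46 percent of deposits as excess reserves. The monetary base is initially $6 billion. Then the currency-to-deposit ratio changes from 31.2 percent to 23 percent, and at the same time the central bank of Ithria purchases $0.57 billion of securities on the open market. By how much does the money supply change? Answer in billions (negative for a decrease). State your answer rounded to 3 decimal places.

Before: m₁ = (1 + 0.312) / (0.204 + 0.0146 + 0.312) ≈ 2.47267, MB₁ = 6, so M₁ = 2.47267 × 6 ≈ 14.836 billion.
After: m₂ = (1 + 0.23) / (0.204 + 0.0146 + 0.23) ≈ 2.74186, MB₂ = 6 + 0.57 = 6.57, so M₂ = 2.74186 × 6.57 ≈ 18.014 billion.
ΔM = M₂ − M₁ = 18.014 − 14.836 = 3.178 billion.

$3.178 billion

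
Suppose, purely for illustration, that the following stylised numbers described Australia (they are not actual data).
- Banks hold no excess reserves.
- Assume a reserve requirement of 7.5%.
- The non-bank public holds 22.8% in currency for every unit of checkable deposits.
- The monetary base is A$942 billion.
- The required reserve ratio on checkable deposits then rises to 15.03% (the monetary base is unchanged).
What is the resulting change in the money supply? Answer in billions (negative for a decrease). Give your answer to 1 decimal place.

-759.9 billion

Initially m₁ = (1 + 0.228) / (0.075 + 0.228) ≈ 4.05281, so M₁ = 4.05281 × 942 ≈ 3817.747 billion.
After the change m₂ = (1 + 0.228) / (0.1503 + 0.228) ≈ 3.24610, so M₂ = 3.24610 × 942 = 3057.8262 billion.
ΔM = M₂ − M₁ = 3057.8262 − 3817.747 = -759.9208 billion.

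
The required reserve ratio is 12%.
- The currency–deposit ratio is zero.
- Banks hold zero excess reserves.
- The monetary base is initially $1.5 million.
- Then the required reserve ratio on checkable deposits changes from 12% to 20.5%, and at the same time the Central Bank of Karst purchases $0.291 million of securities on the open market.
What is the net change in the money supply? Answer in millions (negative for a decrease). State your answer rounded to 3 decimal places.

-3.763 million

Before: m₁ = 1 / (0.12) ≈ 8.33333, MB₁ = 1.5, so M₁ = 8.33333 × 1.5 ≈ 12.5 million.
After: m₂ = 1 / (0.205) ≈ 4.87805, MB₂ = 1.5 + 0.291 = 1.791, so M₂ = 4.87805 × 1.791 ≈ 8.7366 million.
ΔM = M₂ − M₁ = 8.7366 − 12.5 = -3.7634 million.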